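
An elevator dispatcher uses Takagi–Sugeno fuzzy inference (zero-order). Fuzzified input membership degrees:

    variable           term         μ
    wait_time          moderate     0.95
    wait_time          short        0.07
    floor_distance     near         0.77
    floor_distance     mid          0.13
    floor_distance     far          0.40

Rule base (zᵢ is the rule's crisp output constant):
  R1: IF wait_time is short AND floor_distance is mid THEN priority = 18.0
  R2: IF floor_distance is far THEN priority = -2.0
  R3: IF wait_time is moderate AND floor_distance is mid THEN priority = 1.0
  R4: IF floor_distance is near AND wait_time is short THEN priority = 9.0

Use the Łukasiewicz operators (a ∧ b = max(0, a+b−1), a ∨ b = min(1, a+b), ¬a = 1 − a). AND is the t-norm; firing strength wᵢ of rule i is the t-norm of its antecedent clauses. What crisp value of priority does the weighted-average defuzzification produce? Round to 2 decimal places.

R1 (z=18.0): short=0.07, mid=0.13; AND[max(0, a+b−1)] → w = 0.00
R2 (z=-2.0): far=0.40 → w = 0.40
R3 (z=1.0): moderate=0.95, mid=0.13; AND[max(0, a+b−1)] → w = 0.08
R4 (z=9.0): near=0.77, short=0.07; AND[max(0, a+b−1)] → w = 0.00
Weighted average = (0.00·18.0 + 0.40·-2.0 + 0.08·1.0 + 0.00·9.0) / (0.00 + 0.40 + 0.08 + 0.00)
  = -0.7200 / 0.4800 = -1.50

-1.50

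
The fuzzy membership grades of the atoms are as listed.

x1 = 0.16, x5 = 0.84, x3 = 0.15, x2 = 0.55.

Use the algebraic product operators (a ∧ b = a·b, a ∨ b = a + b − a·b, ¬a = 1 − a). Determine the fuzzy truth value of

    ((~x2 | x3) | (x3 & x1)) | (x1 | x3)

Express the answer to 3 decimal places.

~x2 = 1 − 0.5500 = 0.4500
~x2 | x3 = a + b − a·b on (0.4500, 0.1500) = 0.5325
x3 & x1 = a·b on (0.1500, 0.1600) = 0.0240
(~x2 | x3) | (x3 & x1) = a + b − a·b on (0.5325, 0.0240) = 0.5437
x1 | x3 = a + b − a·b on (0.1600, 0.1500) = 0.2860
((~x2 | x3) | (x3 & x1)) | (x1 | x3) = a + b − a·b on (0.5437, 0.2860) = 0.6742

0.674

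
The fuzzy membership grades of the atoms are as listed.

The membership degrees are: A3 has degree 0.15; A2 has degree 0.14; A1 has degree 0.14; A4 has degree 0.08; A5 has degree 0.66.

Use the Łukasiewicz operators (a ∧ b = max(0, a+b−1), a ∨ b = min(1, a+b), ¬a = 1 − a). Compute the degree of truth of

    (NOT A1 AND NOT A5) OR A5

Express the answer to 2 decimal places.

NOT A1 = 1 − 0.14 = 0.86
NOT A5 = 1 − 0.66 = 0.34
NOT A1 AND NOT A5 = max(0, a+b−1) on (0.86, 0.34) = 0.20
(NOT A1 AND NOT A5) OR A5 = min(1, a+b) on (0.20, 0.66) = 0.86

0.86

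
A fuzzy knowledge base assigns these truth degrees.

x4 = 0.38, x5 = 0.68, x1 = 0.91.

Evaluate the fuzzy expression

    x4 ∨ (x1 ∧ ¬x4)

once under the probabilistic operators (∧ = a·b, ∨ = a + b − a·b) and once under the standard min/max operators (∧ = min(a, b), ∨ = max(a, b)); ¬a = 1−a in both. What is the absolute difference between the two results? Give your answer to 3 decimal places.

Under probabilistic:
  ¬x4 = 1 − 0.3800 = 0.6200
  x1 ∧ ¬x4 = a·b on (0.9100, 0.6200) = 0.5642
  x4 ∨ (x1 ∧ ¬x4) = a + b − a·b on (0.3800, 0.5642) = 0.7298
  → value = 0.7298
Under standard min/max:
  ¬x4 = 1 − 0.38 = 0.62
  x1 ∧ ¬x4 = min(a, b) on (0.91, 0.62) = 0.62
  x4 ∨ (x1 ∧ ¬x4) = max(a, b) on (0.38, 0.62) = 0.62
  → value = 0.6200
|0.7298 − 0.6200| = 0.110

0.110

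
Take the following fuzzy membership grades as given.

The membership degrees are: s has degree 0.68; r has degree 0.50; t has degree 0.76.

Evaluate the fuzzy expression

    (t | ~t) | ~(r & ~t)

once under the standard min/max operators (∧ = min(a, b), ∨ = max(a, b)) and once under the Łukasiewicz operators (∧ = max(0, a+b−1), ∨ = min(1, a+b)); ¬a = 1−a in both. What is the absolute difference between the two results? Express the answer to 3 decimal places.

0.240

Under standard min/max:
  ~t = 1 − 0.76 = 0.24
  t | ~t = max(a, b) on (0.76, 0.24) = 0.76
  ~t = 1 − 0.76 = 0.24
  r & ~t = min(a, b) on (0.50, 0.24) = 0.24
  ~(r & ~t) = 1 − 0.24 = 0.76
  (t | ~t) | ~(r & ~t) = max(a, b) on (0.76, 0.76) = 0.76
  → value = 0.7600
Under Łukasiewicz:
  ~t = 1 − 0.76 = 0.24
  t | ~t = min(1, a+b) on (0.76, 0.24) = 1.00
  ~t = 1 − 0.76 = 0.24
  r & ~t = max(0, a+b−1) on (0.50, 0.24) = 0.00
  ~(r & ~t) = 1 − 0.00 = 1.00
  (t | ~t) | ~(r & ~t) = min(1, a+b) on (1.00, 1.00) = 1.00
  → value = 1.0000
|0.7600 − 1.0000| = 0.240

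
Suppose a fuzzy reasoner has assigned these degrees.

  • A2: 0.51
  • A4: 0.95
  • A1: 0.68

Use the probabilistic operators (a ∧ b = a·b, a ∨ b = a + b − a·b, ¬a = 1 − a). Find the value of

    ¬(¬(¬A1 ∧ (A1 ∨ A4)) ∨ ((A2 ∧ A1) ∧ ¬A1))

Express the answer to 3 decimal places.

¬A1 = 1 − 0.6800 = 0.3200
A1 ∨ A4 = a + b − a·b on (0.6800, 0.9500) = 0.9840
¬A1 ∧ (A1 ∨ A4) = a·b on (0.3200, 0.9840) = 0.3149
¬(¬A1 ∧ (A1 ∨ A4)) = 1 − 0.3149 = 0.6851
A2 ∧ A1 = a·b on (0.5100, 0.6800) = 0.3468
¬A1 = 1 − 0.6800 = 0.3200
(A2 ∧ A1) ∧ ¬A1 = a·b on (0.3468, 0.3200) = 0.1110
¬(¬A1 ∧ (A1 ∨ A4)) ∨ ((A2 ∧ A1) ∧ ¬A1) = a + b − a·b on (0.6851, 0.1110) = 0.7201
¬(¬(¬A1 ∧ (A1 ∨ A4)) ∨ ((A2 ∧ A1) ∧ ¬A1)) = 1 − 0.7201 = 0.2799

0.280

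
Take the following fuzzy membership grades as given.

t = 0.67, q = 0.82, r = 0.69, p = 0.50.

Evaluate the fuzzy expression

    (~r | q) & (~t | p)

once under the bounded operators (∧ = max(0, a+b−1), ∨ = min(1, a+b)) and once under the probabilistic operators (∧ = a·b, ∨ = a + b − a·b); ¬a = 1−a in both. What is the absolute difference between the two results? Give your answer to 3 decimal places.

Under bounded:
  ~r = 1 − 0.69 = 0.31
  ~r | q = min(1, a+b) on (0.31, 0.82) = 1.00
  ~t = 1 − 0.67 = 0.33
  ~t | p = min(1, a+b) on (0.33, 0.50) = 0.83
  (~r | q) & (~t | p) = max(0, a+b−1) on (1.00, 0.83) = 0.83
  → value = 0.8300
Under probabilistic:
  ~r = 1 − 0.6900 = 0.3100
  ~r | q = a + b − a·b on (0.3100, 0.8200) = 0.8758
  ~t = 1 − 0.6700 = 0.3300
  ~t | p = a + b − a·b on (0.3300, 0.5000) = 0.6650
  (~r | q) & (~t | p) = a·b on (0.8758, 0.6650) = 0.5824
  → value = 0.5824
|0.8300 − 0.5824| = 0.248

0.248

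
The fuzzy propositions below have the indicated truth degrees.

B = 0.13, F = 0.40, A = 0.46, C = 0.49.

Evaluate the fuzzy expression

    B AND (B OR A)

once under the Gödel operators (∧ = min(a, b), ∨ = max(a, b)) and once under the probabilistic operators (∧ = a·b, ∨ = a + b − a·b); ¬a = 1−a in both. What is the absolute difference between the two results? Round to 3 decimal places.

Under Gödel:
  B OR A = max(a, b) on (0.13, 0.46) = 0.46
  B AND (B OR A) = min(a, b) on (0.13, 0.46) = 0.13
  → value = 0.1300
Under probabilistic:
  B OR A = a + b − a·b on (0.1300, 0.4600) = 0.5302
  B AND (B OR A) = a·b on (0.1300, 0.5302) = 0.0689
  → value = 0.0689
|0.1300 − 0.0689| = 0.061

0.061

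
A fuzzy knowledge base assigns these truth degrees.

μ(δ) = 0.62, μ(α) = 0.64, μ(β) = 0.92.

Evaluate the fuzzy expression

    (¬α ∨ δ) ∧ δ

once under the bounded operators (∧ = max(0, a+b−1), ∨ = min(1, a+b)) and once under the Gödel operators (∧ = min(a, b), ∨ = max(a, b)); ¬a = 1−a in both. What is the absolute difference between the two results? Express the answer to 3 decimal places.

Under bounded:
  ¬α = 1 − 0.64 = 0.36
  ¬α ∨ δ = min(1, a+b) on (0.36, 0.62) = 0.98
  (¬α ∨ δ) ∧ δ = max(0, a+b−1) on (0.98, 0.62) = 0.60
  → value = 0.6000
Under Gödel:
  ¬α = 1 − 0.64 = 0.36
  ¬α ∨ δ = max(a, b) on (0.36, 0.62) = 0.62
  (¬α ∨ δ) ∧ δ = min(a, b) on (0.62, 0.62) = 0.62
  → value = 0.6200
|0.6000 − 0.6200| = 0.020

0.020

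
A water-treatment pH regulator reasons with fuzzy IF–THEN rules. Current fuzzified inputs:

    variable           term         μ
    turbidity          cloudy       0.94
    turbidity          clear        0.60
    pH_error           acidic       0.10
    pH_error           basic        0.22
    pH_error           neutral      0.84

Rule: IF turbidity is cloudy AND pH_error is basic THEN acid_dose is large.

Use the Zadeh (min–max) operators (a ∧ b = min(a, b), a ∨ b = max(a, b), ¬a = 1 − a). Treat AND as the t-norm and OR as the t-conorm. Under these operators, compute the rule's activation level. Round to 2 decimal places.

firing strength: cloudy=0.94, basic=0.22; AND[min(a, b)] → w = 0.22

0.22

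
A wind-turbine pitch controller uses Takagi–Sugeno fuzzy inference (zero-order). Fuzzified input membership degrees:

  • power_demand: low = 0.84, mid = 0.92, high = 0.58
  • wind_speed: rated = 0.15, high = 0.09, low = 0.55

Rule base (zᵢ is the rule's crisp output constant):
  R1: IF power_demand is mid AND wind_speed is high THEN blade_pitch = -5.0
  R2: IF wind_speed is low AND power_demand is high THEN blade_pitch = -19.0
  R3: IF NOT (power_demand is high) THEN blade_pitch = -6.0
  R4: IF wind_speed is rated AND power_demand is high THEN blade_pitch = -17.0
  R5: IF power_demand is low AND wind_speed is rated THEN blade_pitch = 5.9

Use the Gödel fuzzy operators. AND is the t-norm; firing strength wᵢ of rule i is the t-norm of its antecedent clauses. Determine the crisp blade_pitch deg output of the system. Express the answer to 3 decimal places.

-11.092

R1 (z=-5.0): mid=0.92, high=0.09; AND[min(a, b)] → w = 0.09
R2 (z=-19.0): low=0.55, high=0.58; AND[min(a, b)] → w = 0.55
R3 (z=-6.0): ¬high=1−0.58=0.42 → w = 0.42
R4 (z=-17.0): rated=0.15, high=0.58; AND[min(a, b)] → w = 0.15
R5 (z=5.9): low=0.84, rated=0.15; AND[min(a, b)] → w = 0.15
Weighted average = (0.09·-5.0 + 0.55·-19.0 + 0.42·-6.0 + 0.15·-17.0 + 0.15·5.9) / (0.09 + 0.55 + 0.42 + 0.15 + 0.15)
  = -15.0850 / 1.3600 = -11.092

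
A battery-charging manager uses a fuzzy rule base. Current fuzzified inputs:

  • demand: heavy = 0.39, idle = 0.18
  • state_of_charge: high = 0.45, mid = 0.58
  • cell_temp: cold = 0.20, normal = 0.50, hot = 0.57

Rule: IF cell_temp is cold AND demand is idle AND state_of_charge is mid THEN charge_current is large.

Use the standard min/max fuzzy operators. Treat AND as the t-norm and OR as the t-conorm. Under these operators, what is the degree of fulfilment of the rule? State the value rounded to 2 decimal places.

0.18

firing strength: cold=0.20, idle=0.18, mid=0.58; AND[min(a, b)] → w = 0.18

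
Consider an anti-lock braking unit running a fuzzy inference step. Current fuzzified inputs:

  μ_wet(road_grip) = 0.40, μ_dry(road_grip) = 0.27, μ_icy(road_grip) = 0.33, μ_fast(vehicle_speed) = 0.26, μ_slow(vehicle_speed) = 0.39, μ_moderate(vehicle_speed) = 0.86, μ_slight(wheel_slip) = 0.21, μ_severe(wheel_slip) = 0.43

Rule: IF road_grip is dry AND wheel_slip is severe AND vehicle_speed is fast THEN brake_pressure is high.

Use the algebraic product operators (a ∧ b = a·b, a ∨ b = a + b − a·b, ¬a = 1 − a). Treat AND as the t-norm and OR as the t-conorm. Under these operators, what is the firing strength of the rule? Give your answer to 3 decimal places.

firing strength: dry=0.27, severe=0.43, fast=0.26; AND[a·b] → w = 0.0302

0.030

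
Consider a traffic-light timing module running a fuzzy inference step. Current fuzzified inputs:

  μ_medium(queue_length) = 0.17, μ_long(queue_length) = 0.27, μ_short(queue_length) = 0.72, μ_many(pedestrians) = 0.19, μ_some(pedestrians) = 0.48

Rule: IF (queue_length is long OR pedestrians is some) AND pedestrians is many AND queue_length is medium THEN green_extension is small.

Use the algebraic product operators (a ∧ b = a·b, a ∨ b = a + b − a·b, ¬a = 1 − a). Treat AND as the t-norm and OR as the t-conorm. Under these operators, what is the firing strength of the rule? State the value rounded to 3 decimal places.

firing strength: (long=0.27 OR some=0.48) = 0.6204; AND[a·b] with many=0.19, medium=0.17 → w = 0.0200

0.020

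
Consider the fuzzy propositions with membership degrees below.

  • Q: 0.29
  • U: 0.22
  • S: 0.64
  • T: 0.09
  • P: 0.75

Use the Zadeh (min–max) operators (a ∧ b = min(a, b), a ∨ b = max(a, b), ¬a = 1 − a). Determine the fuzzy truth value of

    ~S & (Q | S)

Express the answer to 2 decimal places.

0.36

~S = 1 − 0.64 = 0.36
Q | S = max(a, b) on (0.29, 0.64) = 0.64
~S & (Q | S) = min(a, b) on (0.36, 0.64) = 0.36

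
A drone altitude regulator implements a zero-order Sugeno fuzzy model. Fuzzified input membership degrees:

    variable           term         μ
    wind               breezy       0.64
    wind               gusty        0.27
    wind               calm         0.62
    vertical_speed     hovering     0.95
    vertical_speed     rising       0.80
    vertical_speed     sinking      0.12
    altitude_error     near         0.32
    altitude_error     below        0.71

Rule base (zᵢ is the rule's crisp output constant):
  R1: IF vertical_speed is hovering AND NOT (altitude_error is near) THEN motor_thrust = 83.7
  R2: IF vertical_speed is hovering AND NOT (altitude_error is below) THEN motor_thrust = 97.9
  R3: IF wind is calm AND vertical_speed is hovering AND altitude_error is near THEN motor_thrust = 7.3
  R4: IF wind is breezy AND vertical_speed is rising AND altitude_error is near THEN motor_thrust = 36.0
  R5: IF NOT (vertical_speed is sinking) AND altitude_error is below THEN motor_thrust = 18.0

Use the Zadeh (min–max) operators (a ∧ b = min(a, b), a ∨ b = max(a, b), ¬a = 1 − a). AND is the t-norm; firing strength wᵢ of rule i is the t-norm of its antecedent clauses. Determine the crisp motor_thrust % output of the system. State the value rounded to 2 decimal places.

48.25

R1 (z=83.7): hovering=0.95, ¬near=1−0.32=0.68; AND[min(a, b)] → w = 0.68
R2 (z=97.9): hovering=0.95, ¬below=1−0.71=0.29; AND[min(a, b)] → w = 0.29
R3 (z=7.3): calm=0.62, hovering=0.95, near=0.32; AND[min(a, b)] → w = 0.32
R4 (z=36.0): breezy=0.64, rising=0.80, near=0.32; AND[min(a, b)] → w = 0.32
R5 (z=18.0): ¬sinking=1−0.12=0.88, below=0.71; AND[min(a, b)] → w = 0.71
Weighted average = (0.68·83.7 + 0.29·97.9 + 0.32·7.3 + 0.32·36.0 + 0.71·18.0) / (0.68 + 0.29 + 0.32 + 0.32 + 0.71)
  = 111.9430 / 2.3200 = 48.25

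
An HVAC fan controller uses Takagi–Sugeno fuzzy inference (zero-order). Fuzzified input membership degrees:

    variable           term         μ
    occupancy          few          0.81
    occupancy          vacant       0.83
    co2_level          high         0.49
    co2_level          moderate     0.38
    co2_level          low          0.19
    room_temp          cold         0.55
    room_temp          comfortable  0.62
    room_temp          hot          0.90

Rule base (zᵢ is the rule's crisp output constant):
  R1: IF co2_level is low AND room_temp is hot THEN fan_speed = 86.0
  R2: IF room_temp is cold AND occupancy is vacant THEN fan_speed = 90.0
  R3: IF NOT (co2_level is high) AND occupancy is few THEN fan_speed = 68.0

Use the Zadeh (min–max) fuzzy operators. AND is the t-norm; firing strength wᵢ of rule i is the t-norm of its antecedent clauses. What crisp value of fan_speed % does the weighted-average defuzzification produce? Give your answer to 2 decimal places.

R1 (z=86.0): low=0.19, hot=0.90; AND[min(a, b)] → w = 0.19
R2 (z=90.0): cold=0.55, vacant=0.83; AND[min(a, b)] → w = 0.55
R3 (z=68.0): ¬high=1−0.49=0.51, few=0.81; AND[min(a, b)] → w = 0.51
Weighted average = (0.19·86.0 + 0.55·90.0 + 0.51·68.0) / (0.19 + 0.55 + 0.51)
  = 100.5200 / 1.2500 = 80.42

80.42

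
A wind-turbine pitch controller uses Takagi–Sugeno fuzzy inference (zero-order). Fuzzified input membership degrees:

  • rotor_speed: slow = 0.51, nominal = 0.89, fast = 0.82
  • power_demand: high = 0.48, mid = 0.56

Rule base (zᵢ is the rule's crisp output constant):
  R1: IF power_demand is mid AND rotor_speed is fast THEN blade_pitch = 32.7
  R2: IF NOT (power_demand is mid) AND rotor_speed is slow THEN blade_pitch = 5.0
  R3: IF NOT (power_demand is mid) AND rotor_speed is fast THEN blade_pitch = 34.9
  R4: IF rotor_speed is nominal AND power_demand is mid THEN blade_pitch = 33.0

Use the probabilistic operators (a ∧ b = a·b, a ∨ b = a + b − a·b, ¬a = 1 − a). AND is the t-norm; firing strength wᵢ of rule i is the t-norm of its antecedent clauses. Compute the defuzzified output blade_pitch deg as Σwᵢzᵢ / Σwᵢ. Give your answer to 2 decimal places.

R1 (z=32.7): mid=0.56, fast=0.82; AND[a·b] → w = 0.4592
R2 (z=5.0): ¬mid=1−0.56=0.44, slow=0.51; AND[a·b] → w = 0.2244
R3 (z=34.9): ¬mid=1−0.56=0.44, fast=0.82; AND[a·b] → w = 0.3608
R4 (z=33.0): nominal=0.89, mid=0.56; AND[a·b] → w = 0.4984
Weighted average = (0.4592·32.7 + 0.2244·5.0 + 0.3608·34.9 + 0.4984·33.0) / (0.4592 + 0.2244 + 0.3608 + 0.4984)
  = 45.1770 / 1.5428 = 29.28

29.28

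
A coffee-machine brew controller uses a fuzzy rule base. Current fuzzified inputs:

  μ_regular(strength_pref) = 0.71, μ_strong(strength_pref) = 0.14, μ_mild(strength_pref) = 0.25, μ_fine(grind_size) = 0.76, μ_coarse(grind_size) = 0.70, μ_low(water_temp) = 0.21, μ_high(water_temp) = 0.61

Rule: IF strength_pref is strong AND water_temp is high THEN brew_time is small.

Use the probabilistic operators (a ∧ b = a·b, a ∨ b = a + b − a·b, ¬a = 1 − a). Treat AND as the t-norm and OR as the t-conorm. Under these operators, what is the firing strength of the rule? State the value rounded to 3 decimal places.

0.085

firing strength: strong=0.14, high=0.61; AND[a·b] → w = 0.0854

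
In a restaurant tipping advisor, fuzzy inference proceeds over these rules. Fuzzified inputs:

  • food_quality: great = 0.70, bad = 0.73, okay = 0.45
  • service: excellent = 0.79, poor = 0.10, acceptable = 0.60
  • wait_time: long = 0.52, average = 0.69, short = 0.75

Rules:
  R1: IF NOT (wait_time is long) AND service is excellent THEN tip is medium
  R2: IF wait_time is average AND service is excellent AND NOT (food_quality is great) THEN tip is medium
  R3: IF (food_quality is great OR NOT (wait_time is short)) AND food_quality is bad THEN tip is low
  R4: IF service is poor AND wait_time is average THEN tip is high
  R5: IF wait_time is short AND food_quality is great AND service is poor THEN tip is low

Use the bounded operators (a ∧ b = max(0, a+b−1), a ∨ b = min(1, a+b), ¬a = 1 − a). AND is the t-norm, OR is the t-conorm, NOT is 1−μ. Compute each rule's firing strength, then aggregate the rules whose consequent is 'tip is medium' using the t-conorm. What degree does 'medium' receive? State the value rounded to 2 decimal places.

0.27

R1: ¬long=1−0.52=0.48, excellent=0.79; AND[max(0, a+b−1)] → w = 0.27
R2: average=0.69, excellent=0.79, ¬great=1−0.70=0.30; AND[max(0, a+b−1)] → w = 0.00
R3: (great=0.70 OR ¬short=1−0.75=0.25) = 0.95; AND[max(0, a+b−1)] with bad=0.73 → w = 0.68
R4: poor=0.10, average=0.69; AND[max(0, a+b−1)] → w = 0.00
R5: short=0.75, great=0.70, poor=0.10; AND[max(0, a+b−1)] → w = 0.00
Rules with consequent 'medium': {R1, R2} → strengths 0.27, 0.00
Aggregate via t-conorm [min(1, a+b)]: 0.27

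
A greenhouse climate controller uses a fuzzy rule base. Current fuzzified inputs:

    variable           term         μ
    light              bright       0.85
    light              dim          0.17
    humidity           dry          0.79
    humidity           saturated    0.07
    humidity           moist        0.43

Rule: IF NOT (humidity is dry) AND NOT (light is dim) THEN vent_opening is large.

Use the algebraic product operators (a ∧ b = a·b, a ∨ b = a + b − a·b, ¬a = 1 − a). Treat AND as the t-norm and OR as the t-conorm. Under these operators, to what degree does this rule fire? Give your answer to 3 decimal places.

0.174

firing strength: ¬dry=1−0.79=0.21, ¬dim=1−0.17=0.83; AND[a·b] → w = 0.1743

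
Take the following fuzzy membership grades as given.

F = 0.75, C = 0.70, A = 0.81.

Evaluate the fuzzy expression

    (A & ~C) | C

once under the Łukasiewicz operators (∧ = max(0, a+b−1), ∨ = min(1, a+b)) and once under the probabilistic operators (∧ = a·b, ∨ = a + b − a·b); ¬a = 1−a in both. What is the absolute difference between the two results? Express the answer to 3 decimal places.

0.037

Under Łukasiewicz:
  ~C = 1 − 0.70 = 0.30
  A & ~C = max(0, a+b−1) on (0.81, 0.30) = 0.11
  (A & ~C) | C = min(1, a+b) on (0.11, 0.70) = 0.81
  → value = 0.8100
Under probabilistic:
  ~C = 1 − 0.7000 = 0.3000
  A & ~C = a·b on (0.8100, 0.3000) = 0.2430
  (A & ~C) | C = a + b − a·b on (0.2430, 0.7000) = 0.7729
  → value = 0.7729
|0.8100 − 0.7729| = 0.037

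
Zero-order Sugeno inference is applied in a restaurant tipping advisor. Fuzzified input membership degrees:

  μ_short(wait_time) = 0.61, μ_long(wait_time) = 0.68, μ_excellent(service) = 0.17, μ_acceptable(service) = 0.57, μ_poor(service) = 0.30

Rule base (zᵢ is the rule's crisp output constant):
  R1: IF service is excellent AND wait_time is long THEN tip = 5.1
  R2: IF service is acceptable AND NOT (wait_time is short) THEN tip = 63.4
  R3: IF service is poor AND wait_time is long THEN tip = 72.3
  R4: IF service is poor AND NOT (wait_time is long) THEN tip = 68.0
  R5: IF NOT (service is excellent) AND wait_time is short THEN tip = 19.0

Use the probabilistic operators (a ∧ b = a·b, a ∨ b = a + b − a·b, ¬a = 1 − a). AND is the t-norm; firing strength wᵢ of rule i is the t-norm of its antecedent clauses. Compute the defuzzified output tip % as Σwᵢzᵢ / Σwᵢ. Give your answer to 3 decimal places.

39.836

R1 (z=5.1): excellent=0.17, long=0.68; AND[a·b] → w = 0.1156
R2 (z=63.4): acceptable=0.57, ¬short=1−0.61=0.39; AND[a·b] → w = 0.2223
R3 (z=72.3): poor=0.30, long=0.68; AND[a·b] → w = 0.2040
R4 (z=68.0): poor=0.30, ¬long=1−0.68=0.32; AND[a·b] → w = 0.0960
R5 (z=19.0): ¬excellent=1−0.17=0.83, short=0.61; AND[a·b] → w = 0.5063
Weighted average = (0.1156·5.1 + 0.2223·63.4 + 0.2040·72.3 + 0.0960·68.0 + 0.5063·19.0) / (0.1156 + 0.2223 + 0.2040 + 0.0960 + 0.5063)
  = 45.5803 / 1.1442 = 39.836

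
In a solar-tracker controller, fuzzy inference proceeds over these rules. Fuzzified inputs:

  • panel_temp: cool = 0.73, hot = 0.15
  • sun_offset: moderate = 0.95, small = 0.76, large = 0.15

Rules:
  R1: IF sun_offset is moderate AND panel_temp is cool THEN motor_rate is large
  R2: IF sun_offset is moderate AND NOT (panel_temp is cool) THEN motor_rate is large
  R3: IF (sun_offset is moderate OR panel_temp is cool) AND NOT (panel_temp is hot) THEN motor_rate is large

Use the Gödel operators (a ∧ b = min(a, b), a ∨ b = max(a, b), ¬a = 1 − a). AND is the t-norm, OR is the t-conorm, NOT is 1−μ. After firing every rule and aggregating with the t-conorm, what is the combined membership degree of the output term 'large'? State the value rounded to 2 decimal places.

R1: moderate=0.95, cool=0.73; AND[min(a, b)] → w = 0.73
R2: moderate=0.95, ¬cool=1−0.73=0.27; AND[min(a, b)] → w = 0.27
R3: (moderate=0.95 OR cool=0.73) = 0.95; AND[min(a, b)] with ¬hot=1−0.15=0.85 → w = 0.85
Rules with consequent 'large': {R1, R2, R3} → strengths 0.73, 0.27, 0.85
Aggregate via t-conorm [max(a, b)]: 0.85

0.85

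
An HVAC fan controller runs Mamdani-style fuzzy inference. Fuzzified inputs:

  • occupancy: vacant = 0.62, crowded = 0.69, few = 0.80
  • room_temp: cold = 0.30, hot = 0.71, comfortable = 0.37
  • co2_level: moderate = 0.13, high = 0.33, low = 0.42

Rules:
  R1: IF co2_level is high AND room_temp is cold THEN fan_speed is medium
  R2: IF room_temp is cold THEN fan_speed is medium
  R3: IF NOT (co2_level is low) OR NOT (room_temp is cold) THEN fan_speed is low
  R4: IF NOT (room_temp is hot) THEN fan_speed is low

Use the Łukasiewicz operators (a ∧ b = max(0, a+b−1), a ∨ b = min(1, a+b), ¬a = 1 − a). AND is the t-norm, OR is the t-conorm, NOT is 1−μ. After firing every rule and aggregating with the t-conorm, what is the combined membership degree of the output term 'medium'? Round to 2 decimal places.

R1: high=0.33, cold=0.30; AND[max(0, a+b−1)] → w = 0.00
R2: cold=0.30 → w = 0.30
R3: ¬low=1−0.42=0.58, ¬cold=1−0.30=0.70; OR[min(1, a+b)] → w = 1.00
R4: ¬hot=1−0.71=0.29 → w = 0.29
Rules with consequent 'medium': {R1, R2} → strengths 0.00, 0.30
Aggregate via t-conorm [min(1, a+b)]: 0.30

0.30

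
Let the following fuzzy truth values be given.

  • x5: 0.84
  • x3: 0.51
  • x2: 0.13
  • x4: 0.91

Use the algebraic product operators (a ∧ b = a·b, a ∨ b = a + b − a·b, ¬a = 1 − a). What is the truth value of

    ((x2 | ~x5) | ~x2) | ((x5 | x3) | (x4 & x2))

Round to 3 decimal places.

~x5 = 1 − 0.8400 = 0.1600
x2 | ~x5 = a + b − a·b on (0.1300, 0.1600) = 0.2692
~x2 = 1 − 0.1300 = 0.8700
(x2 | ~x5) | ~x2 = a + b − a·b on (0.2692, 0.8700) = 0.9050
x5 | x3 = a + b − a·b on (0.8400, 0.5100) = 0.9216
x4 & x2 = a·b on (0.9100, 0.1300) = 0.1183
(x5 | x3) | (x4 & x2) = a + b − a·b on (0.9216, 0.1183) = 0.9309
((x2 | ~x5) | ~x2) | ((x5 | x3) | (x4 & x2)) = a + b − a·b on (0.9050, 0.9309) = 0.9934

0.993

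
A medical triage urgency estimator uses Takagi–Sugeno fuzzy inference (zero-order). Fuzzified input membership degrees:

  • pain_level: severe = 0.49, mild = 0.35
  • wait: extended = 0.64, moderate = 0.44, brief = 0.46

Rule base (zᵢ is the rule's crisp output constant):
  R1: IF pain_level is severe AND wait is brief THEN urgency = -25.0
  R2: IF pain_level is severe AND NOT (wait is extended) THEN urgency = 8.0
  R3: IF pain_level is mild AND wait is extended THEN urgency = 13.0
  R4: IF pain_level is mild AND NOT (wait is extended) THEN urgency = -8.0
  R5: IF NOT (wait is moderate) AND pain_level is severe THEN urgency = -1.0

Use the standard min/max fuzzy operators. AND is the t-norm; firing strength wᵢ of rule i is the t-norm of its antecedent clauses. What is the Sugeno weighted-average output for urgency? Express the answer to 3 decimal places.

-3.662

R1 (z=-25.0): severe=0.49, brief=0.46; AND[min(a, b)] → w = 0.46
R2 (z=8.0): severe=0.49, ¬extended=1−0.64=0.36; AND[min(a, b)] → w = 0.36
R3 (z=13.0): mild=0.35, extended=0.64; AND[min(a, b)] → w = 0.35
R4 (z=-8.0): mild=0.35, ¬extended=1−0.64=0.36; AND[min(a, b)] → w = 0.35
R5 (z=-1.0): ¬moderate=1−0.44=0.56, severe=0.49; AND[min(a, b)] → w = 0.49
Weighted average = (0.46·-25.0 + 0.36·8.0 + 0.35·13.0 + 0.35·-8.0 + 0.49·-1.0) / (0.46 + 0.36 + 0.35 + 0.35 + 0.49)
  = -7.3600 / 2.0100 = -3.662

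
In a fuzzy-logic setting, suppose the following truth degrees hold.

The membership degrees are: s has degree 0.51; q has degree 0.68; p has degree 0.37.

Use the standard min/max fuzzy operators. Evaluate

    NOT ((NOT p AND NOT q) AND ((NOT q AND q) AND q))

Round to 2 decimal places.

0.68

NOT p = 1 − 0.37 = 0.63
NOT q = 1 − 0.68 = 0.32
NOT p AND NOT q = min(a, b) on (0.63, 0.32) = 0.32
NOT q = 1 − 0.68 = 0.32
NOT q AND q = min(a, b) on (0.32, 0.68) = 0.32
(NOT q AND q) AND q = min(a, b) on (0.32, 0.68) = 0.32
(NOT p AND NOT q) AND ((NOT q AND q) AND q) = min(a, b) on (0.32, 0.32) = 0.32
NOT ((NOT p AND NOT q) AND ((NOT q AND q) AND q)) = 1 − 0.32 = 0.68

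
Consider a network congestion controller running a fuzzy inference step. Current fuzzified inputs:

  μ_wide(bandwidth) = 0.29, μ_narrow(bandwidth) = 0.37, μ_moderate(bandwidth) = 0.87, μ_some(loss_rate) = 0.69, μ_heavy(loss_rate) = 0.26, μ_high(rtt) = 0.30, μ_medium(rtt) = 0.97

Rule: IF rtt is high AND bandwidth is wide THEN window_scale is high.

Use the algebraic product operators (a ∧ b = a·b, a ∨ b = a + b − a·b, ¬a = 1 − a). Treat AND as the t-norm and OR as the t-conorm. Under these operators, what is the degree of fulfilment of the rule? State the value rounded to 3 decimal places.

0.087

firing strength: high=0.30, wide=0.29; AND[a·b] → w = 0.0870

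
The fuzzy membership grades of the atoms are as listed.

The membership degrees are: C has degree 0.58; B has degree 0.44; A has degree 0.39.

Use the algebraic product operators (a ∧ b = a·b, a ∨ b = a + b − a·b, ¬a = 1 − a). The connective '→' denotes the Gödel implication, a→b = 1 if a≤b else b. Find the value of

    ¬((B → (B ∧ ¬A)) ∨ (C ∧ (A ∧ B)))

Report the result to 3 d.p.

0.659

¬A = 1 − 0.3900 = 0.6100
B ∧ ¬A = a·b on (0.4400, 0.6100) = 0.2684
B → (B ∧ ¬A)  [Gödel: 1 if a≤b else b] with a=0.4400, b=0.2684 → 0.2684
A ∧ B = a·b on (0.3900, 0.4400) = 0.1716
C ∧ (A ∧ B) = a·b on (0.5800, 0.1716) = 0.0995
(B → (B ∧ ¬A)) ∨ (C ∧ (A ∧ B)) = a + b − a·b on (0.2684, 0.0995) = 0.3412
¬((B → (B ∧ ¬A)) ∨ (C ∧ (A ∧ B))) = 1 − 0.3412 = 0.6588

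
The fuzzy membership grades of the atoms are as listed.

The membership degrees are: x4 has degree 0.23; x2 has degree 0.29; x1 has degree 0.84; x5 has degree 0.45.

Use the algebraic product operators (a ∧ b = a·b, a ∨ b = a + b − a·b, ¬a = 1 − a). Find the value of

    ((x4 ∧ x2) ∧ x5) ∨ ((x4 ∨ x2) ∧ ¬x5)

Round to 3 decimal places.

x4 ∧ x2 = a·b on (0.2300, 0.2900) = 0.0667
(x4 ∧ x2) ∧ x5 = a·b on (0.0667, 0.4500) = 0.0300
x4 ∨ x2 = a + b − a·b on (0.2300, 0.2900) = 0.4533
¬x5 = 1 − 0.4500 = 0.5500
(x4 ∨ x2) ∧ ¬x5 = a·b on (0.4533, 0.5500) = 0.2493
((x4 ∧ x2) ∧ x5) ∨ ((x4 ∨ x2) ∧ ¬x5) = a + b − a·b on (0.0300, 0.2493) = 0.2718

0.272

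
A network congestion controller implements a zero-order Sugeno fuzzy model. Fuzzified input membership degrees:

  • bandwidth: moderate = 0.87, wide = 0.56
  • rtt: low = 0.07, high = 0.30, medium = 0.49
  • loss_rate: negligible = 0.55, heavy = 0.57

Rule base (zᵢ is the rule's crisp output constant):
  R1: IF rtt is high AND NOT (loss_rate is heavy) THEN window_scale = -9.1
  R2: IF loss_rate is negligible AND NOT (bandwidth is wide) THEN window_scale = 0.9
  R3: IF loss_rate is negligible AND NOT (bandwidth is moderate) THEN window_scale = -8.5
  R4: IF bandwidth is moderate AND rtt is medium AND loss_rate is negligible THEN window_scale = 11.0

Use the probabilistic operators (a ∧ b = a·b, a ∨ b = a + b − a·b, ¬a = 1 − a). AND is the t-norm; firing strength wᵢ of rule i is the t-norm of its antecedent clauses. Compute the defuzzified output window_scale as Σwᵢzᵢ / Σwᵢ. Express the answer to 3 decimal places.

1.500

R1 (z=-9.1): high=0.30, ¬heavy=1−0.57=0.43; AND[a·b] → w = 0.1290
R2 (z=0.9): negligible=0.55, ¬wide=1−0.56=0.44; AND[a·b] → w = 0.2420
R3 (z=-8.5): negligible=0.55, ¬moderate=1−0.87=0.13; AND[a·b] → w = 0.0715
R4 (z=11.0): moderate=0.87, medium=0.49, negligible=0.55; AND[a·b] → w = 0.2345
Weighted average = (0.1290·-9.1 + 0.2420·0.9 + 0.0715·-8.5 + 0.2345·11.0) / (0.1290 + 0.2420 + 0.0715 + 0.2345)
  = 1.0153 / 0.6770 = 1.500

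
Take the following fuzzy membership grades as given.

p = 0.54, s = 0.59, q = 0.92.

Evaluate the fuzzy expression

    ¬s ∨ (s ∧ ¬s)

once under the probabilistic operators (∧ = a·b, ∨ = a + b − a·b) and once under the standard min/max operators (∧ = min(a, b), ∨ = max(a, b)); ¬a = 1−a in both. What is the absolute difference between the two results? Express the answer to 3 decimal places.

Under probabilistic:
  ¬s = 1 − 0.5900 = 0.4100
  ¬s = 1 − 0.5900 = 0.4100
  s ∧ ¬s = a·b on (0.5900, 0.4100) = 0.2419
  ¬s ∨ (s ∧ ¬s) = a + b − a·b on (0.4100, 0.2419) = 0.5527
  → value = 0.5527
Under standard min/max:
  ¬s = 1 − 0.59 = 0.41
  ¬s = 1 − 0.59 = 0.41
  s ∧ ¬s = min(a, b) on (0.59, 0.41) = 0.41
  ¬s ∨ (s ∧ ¬s) = max(a, b) on (0.41, 0.41) = 0.41
  → value = 0.4100
|0.5527 − 0.4100| = 0.143

0.143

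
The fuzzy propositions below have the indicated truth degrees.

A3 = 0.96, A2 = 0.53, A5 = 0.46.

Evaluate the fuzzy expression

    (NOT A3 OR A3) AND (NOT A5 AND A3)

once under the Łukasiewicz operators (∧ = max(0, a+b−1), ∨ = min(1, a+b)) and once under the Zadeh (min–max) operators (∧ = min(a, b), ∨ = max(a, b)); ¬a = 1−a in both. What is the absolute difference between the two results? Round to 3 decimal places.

0.040

Under Łukasiewicz:
  NOT A3 = 1 − 0.96 = 0.04
  NOT A3 OR A3 = min(1, a+b) on (0.04, 0.96) = 1.00
  NOT A5 = 1 − 0.46 = 0.54
  NOT A5 AND A3 = max(0, a+b−1) on (0.54, 0.96) = 0.50
  (NOT A3 OR A3) AND (NOT A5 AND A3) = max(0, a+b−1) on (1.00, 0.50) = 0.50
  → value = 0.5000
Under Zadeh (min–max):
  NOT A3 = 1 − 0.96 = 0.04
  NOT A3 OR A3 = max(a, b) on (0.04, 0.96) = 0.96
  NOT A5 = 1 − 0.46 = 0.54
  NOT A5 AND A3 = min(a, b) on (0.54, 0.96) = 0.54
  (NOT A3 OR A3) AND (NOT A5 AND A3) = min(a, b) on (0.96, 0.54) = 0.54
  → value = 0.5400
|0.5000 − 0.5400| = 0.040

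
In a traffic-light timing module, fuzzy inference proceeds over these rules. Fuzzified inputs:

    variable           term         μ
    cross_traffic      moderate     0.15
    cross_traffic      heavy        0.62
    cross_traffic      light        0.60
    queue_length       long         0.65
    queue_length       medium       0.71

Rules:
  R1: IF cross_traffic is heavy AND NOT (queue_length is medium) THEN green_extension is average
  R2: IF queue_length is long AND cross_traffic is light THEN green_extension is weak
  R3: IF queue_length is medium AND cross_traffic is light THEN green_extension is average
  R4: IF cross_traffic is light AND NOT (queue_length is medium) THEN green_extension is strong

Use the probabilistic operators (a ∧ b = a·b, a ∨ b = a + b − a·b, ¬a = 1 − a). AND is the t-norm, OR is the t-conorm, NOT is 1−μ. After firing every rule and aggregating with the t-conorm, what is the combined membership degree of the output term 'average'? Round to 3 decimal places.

0.529

R1: heavy=0.62, ¬medium=1−0.71=0.29; AND[a·b] → w = 0.1798
R2: long=0.65, light=0.60; AND[a·b] → w = 0.3900
R3: medium=0.71, light=0.60; AND[a·b] → w = 0.4260
R4: light=0.60, ¬medium=1−0.71=0.29; AND[a·b] → w = 0.1740
Rules with consequent 'average': {R1, R3} → strengths 0.1798, 0.4260
Aggregate via t-conorm [a + b − a·b]: 0.5292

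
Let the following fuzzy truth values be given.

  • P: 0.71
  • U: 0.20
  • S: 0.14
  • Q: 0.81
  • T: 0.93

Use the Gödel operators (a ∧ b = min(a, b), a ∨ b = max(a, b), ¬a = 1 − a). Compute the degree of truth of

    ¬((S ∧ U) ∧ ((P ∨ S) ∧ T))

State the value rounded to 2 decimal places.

S ∧ U = min(a, b) on (0.14, 0.20) = 0.14
P ∨ S = max(a, b) on (0.71, 0.14) = 0.71
(P ∨ S) ∧ T = min(a, b) on (0.71, 0.93) = 0.71
(S ∧ U) ∧ ((P ∨ S) ∧ T) = min(a, b) on (0.14, 0.71) = 0.14
¬((S ∧ U) ∧ ((P ∨ S) ∧ T)) = 1 − 0.14 = 0.86

0.86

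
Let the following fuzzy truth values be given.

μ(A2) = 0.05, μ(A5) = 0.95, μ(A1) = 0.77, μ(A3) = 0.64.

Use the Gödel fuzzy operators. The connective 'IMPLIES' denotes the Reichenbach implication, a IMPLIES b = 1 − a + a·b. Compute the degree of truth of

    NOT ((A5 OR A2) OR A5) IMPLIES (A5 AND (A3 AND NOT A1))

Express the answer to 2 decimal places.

A5 OR A2 = max(a, b) on (0.95, 0.05) = 0.95
(A5 OR A2) OR A5 = max(a, b) on (0.95, 0.95) = 0.95
NOT ((A5 OR A2) OR A5) = 1 − 0.95 = 0.05
NOT A1 = 1 − 0.77 = 0.23
A3 AND NOT A1 = min(a, b) on (0.64, 0.23) = 0.23
A5 AND (A3 AND NOT A1) = min(a, b) on (0.95, 0.23) = 0.23
NOT ((A5 OR A2) OR A5) IMPLIES (A5 AND (A3 AND NOT A1))  [Reichenbach: 1 − a + a·b] with a=0.05, b=0.23 → 0.96

0.96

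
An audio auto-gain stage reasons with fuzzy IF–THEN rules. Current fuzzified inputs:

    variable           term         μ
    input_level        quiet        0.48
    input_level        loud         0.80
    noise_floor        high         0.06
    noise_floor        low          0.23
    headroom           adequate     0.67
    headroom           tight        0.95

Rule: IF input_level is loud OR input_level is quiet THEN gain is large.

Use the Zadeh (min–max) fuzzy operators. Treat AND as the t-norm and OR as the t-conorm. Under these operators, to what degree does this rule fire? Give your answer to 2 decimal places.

0.80

firing strength: loud=0.80, quiet=0.48; OR[max(a, b)] → w = 0.80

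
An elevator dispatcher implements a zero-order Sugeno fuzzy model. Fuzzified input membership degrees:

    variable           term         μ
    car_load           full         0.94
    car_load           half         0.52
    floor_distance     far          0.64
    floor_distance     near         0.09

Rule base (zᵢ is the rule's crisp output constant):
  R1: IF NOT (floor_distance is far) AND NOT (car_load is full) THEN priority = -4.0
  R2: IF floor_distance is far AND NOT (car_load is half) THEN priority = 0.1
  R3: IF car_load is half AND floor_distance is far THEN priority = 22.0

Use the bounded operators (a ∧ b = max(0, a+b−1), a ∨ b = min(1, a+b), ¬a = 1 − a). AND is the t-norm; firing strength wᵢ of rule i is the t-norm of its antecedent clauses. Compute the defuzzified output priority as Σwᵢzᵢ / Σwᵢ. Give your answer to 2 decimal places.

12.61

R1 (z=-4.0): ¬far=1−0.64=0.36, ¬full=1−0.94=0.06; AND[max(0, a+b−1)] → w = 0.00
R2 (z=0.1): far=0.64, ¬half=1−0.52=0.48; AND[max(0, a+b−1)] → w = 0.12
R3 (z=22.0): half=0.52, far=0.64; AND[max(0, a+b−1)] → w = 0.16
Weighted average = (0.00·-4.0 + 0.12·0.1 + 0.16·22.0) / (0.00 + 0.12 + 0.16)
  = 3.5320 / 0.2800 = 12.61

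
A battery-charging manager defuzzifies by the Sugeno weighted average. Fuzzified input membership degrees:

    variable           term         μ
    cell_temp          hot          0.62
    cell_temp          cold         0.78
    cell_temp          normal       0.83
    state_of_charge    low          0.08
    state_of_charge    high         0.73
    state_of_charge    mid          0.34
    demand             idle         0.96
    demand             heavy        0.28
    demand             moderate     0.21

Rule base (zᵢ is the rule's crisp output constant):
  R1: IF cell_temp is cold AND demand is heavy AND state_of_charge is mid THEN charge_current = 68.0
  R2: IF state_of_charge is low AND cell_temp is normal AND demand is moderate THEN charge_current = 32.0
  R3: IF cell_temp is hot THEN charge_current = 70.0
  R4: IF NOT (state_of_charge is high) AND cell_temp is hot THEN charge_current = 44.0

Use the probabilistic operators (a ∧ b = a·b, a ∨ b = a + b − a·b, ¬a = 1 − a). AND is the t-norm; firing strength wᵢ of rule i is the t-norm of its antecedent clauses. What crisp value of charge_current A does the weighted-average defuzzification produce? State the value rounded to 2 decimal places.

64.25

R1 (z=68.0): cold=0.78, heavy=0.28, mid=0.34; AND[a·b] → w = 0.0743
R2 (z=32.0): low=0.08, normal=0.83, moderate=0.21; AND[a·b] → w = 0.0139
R3 (z=70.0): hot=0.62 → w = 0.6200
R4 (z=44.0): ¬high=1−0.73=0.27, hot=0.62; AND[a·b] → w = 0.1674
Weighted average = (0.0743·68.0 + 0.0139·32.0 + 0.6200·70.0 + 0.1674·44.0) / (0.0743 + 0.0139 + 0.6200 + 0.1674)
  = 56.2612 / 0.8756 = 64.25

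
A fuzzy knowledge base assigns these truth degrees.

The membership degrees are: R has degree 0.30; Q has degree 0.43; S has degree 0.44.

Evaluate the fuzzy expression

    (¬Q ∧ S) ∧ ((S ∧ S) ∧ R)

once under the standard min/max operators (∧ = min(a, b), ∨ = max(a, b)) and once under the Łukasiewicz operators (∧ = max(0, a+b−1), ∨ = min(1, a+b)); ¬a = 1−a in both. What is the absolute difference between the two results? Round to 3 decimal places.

Under standard min/max:
  ¬Q = 1 − 0.43 = 0.57
  ¬Q ∧ S = min(a, b) on (0.57, 0.44) = 0.44
  S ∧ S = min(a, b) on (0.44, 0.44) = 0.44
  (S ∧ S) ∧ R = min(a, b) on (0.44, 0.30) = 0.30
  (¬Q ∧ S) ∧ ((S ∧ S) ∧ R) = min(a, b) on (0.44, 0.30) = 0.30
  → value = 0.3000
Under Łukasiewicz:
  ¬Q = 1 − 0.43 = 0.57
  ¬Q ∧ S = max(0, a+b−1) on (0.57, 0.44) = 0.01
  S ∧ S = max(0, a+b−1) on (0.44, 0.44) = 0.00
  (S ∧ S) ∧ R = max(0, a+b−1) on (0.00, 0.30) = 0.00
  (¬Q ∧ S) ∧ ((S ∧ S) ∧ R) = max(0, a+b−1) on (0.01, 0.00) = 0.00
  → value = 0.0000
|0.3000 − 0.0000| = 0.300

0.300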